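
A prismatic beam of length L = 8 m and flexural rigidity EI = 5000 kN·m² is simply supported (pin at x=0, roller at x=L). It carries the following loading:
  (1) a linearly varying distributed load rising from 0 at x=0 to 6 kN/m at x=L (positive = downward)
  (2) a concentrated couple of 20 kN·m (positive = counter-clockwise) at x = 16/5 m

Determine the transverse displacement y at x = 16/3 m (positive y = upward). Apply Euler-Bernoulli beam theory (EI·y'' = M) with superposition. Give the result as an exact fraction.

Load 1 — triangular load w₀=6 kN/m (0→w₀ over full span):
  y_1 = -w₀x(7L⁴-10L²x²+3x⁴)/(360LEI) = -6·(16/3)·(7·8⁴-10·8²·(16/3)²+3·(16/3)⁴)/(360·8·5000) = -4352/151875 m
Load 2 — applied couple M₀=20 kN·m at a=16/5 m (b=L-a=24/5):
  y_2 = (M₀x³/(6L)-M₀(x-a)²/2+C₁x)/EI  [x>a] with C₁=M₀(3b²-L²)/(6L)=32/15 = (20·(16/3)³/(6·8)-20·((16/3)-(16/5))²/2+(32/15)·(16/3))/5000 = 1472/253125 m
Superposition: y = Σ y_i = -17344/759375 m ≈ -0.022840 m

y(16/3) = -17344/759375 m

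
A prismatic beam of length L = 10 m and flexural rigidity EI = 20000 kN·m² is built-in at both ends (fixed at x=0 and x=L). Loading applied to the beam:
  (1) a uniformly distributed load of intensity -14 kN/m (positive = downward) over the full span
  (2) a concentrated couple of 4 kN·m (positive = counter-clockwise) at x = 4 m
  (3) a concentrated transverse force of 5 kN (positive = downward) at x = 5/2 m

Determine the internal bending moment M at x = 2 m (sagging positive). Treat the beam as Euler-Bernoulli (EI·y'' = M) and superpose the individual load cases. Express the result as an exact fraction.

M(2) = 80939/12000 kN·m

Load 1 — uniform load w=-14 kN/m over full span:
  M_1 = wLx/2 - wL²/12 - wx²/2 = (-14)·10·2/2 - (-14)·10²/12 - (-14)·2²/2 = 14/3 kN·m
Load 2 — applied couple M₀=4 kN·m at a=4 m (b=L-a=6):
  M_2 = R_Ax - M_A  [x≤a] with R_A=72/125, M_A=12/25 = (72/125)·2 - (12/25) = 84/125 kN·m
Load 3 — point force P=5 kN at a=5/2 m (b=L-a=15/2):
  M_3 = Pb²(3a+b)x/L³ - Pab²/L²  [x≤a] = 5·(15/2)²·(3·(5/2)+(15/2))·2/10³ - 5·(5/2)·(15/2)²/10² = 45/32 kN·m
Superposition: M = Σ M_i = 80939/12000 kN·m ≈ 6.744917 kN·m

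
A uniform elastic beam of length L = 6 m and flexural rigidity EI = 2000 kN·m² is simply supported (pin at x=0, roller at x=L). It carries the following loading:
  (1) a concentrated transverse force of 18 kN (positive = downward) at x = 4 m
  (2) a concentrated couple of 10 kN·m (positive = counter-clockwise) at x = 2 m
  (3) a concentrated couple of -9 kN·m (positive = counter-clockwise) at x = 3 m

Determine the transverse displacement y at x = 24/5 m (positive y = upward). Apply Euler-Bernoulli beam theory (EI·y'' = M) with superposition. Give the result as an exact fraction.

Load 1 — point force P=18 kN at a=4 m (b=L-a=2):
  y_1 = -Pa(L-x)(2Lx-a²-x²)/(6LEI)  [x>a] = -18·4·(6-(24/5))·(2·6·(24/5)-4²-(24/5)²)/(6·6·2000) = -348/15625 m
Load 2 — applied couple M₀=10 kN·m at a=2 m (b=L-a=4):
  y_2 = (M₀x³/(6L)-M₀(x-a)²/2+C₁x)/EI  [x>a] with C₁=M₀(3b²-L²)/(6L)=10/3 = (10·(24/5)³/(6·6)-10·((24/5)-2)²/2+(10/3)·(24/5))/2000 = 47/12500 m
Load 3 — applied couple M₀=-9 kN·m at a=3 m (b=L-a=3):
  y_3 = (M₀x³/(6L)-M₀(x-a)²/2+C₁x)/EI  [x>a] with C₁=M₀(3b²-L²)/(6L)=9/4 = ((-9)·(24/5)³/(6·6)-(-9)·((24/5)-3)²/2+(9/4)·(24/5))/2000 = -567/500000 m
Superposition: y = Σ y_i = -9823/500000 m ≈ -0.019646 m

y(24/5) = -9823/500000 m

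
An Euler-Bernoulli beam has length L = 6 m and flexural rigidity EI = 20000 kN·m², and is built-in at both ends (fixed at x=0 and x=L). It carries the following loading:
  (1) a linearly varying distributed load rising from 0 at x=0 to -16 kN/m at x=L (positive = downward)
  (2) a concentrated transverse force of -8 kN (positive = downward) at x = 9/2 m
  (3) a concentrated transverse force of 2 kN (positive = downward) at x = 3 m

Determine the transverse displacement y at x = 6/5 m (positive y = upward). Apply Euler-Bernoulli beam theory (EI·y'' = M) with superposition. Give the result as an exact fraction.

Load 1 — triangular load w₀=-16 kN/m (0→w₀ over full span):
  y_1 = -w₀x²(L-x)²(x+2L)/(120LEI) = -(-16)·(6/5)²·(6-(6/5))²·((6/5)+2·6)/(120·6·20000) = 4752/9765625 m
Load 2 — point force P=-8 kN at a=9/2 m (b=L-a=3/2):
  y_2 = -Pb²x²(3aL-(3a+b)x)/(6L³EI)  [x≤a] = -(-8)·(3/2)²·(6/5)²·(3·(9/2)·6-(3·(9/2)+(3/2))·(6/5))/(6·6³·20000) = 63/1000000 m
Load 3 — point force P=2 kN at a=3 m (b=L-a=3):
  y_3 = -Pb²x²(3aL-(3a+b)x)/(6L³EI)  [x≤a] = -2·3²·(6/5)²·(3·3·6-(3·3+3)·(6/5))/(6·6³·20000) = -99/2500000 m
Superposition: y = Σ y_i = 318753/625000000 m ≈ 0.000510 m

y(6/5) = 318753/625000000 m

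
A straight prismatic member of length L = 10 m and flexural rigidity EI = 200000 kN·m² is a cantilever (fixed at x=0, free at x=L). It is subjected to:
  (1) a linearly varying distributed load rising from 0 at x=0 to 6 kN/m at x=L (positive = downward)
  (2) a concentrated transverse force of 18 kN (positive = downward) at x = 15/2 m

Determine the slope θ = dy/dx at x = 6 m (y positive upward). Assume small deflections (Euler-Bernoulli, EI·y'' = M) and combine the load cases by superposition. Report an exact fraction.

θ(6) = -1473/250000 rad

Load 1 — triangular load w₀=6 kN/m (0→w₀ over full span):
  θ_1 = (w₀Lx²/4-w₀L²x/3-w₀x⁴/(24L))/EI = (6·10·6²/4-6·10²·6/3-6·6⁴/(24·10))/200000 = -1731/500000 rad
Load 2 — point force P=18 kN at a=15/2 m (b=L-a=5/2):
  θ_2 = -Px(2a-x)/(2EI)  [x≤a] = -18·6·(2·(15/2)-6)/(2·200000) = -243/100000 rad
Superposition: θ = Σ θ_i = -1473/250000 rad ≈ -0.005892 rad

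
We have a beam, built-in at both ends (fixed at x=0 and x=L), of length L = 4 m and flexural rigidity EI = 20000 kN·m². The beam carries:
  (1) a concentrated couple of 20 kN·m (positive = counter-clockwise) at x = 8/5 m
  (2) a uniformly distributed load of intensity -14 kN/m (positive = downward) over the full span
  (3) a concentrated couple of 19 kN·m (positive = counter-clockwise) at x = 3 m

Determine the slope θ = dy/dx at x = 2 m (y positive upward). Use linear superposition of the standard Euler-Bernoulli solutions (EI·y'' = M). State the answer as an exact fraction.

Load 1 — applied couple M₀=20 kN·m at a=8/5 m (b=L-a=12/5):
  θ_1 = (R_Ax²/2 - M_Ax - M₀(x-a))/EI  [x>a] with R_A=36/5, M_A=12/5 = ((36/5)·2²/2 - (12/5)·2 - 20·(2-(8/5)))/20000 = 1/12500 rad
Load 2 — uniform load w=-14 kN/m over full span:
  θ_2 = -wx(L-x)(L-2x)/(12EI) = -(-14)·2·(4-2)·(4-2·2)/(12·20000) = 0 rad
Load 3 — applied couple M₀=19 kN·m at a=3 m (b=L-a=1):
  θ_3 = (R_Ax²/2 - M_Ax)/EI  [x≤a] with R_A=171/32, M_A=95/16 = ((171/32)·2²/2 - (95/16)·2)/20000 = -19/320000 rad
Superposition: θ = Σ θ_i = 33/1600000 rad ≈ 0.000021 rad

θ(2) = 33/1600000 rad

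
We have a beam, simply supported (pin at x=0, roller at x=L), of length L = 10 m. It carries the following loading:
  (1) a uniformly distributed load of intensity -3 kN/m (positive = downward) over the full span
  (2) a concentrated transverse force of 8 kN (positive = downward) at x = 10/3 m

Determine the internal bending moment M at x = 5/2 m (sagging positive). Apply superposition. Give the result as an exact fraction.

M(5/2) = -355/24 kN·m

Load 1 — uniform load w=-3 kN/m over full span:
  M_1 = wx(L-x)/2 = (-3)·(5/2)·(10-(5/2))/2 = -225/8 kN·m
Load 2 — point force P=8 kN at a=10/3 m (b=L-a=20/3):
  M_2 = Pbx/L  [x≤a] = 8·(20/3)·(5/2)/10 = 40/3 kN·m
Superposition: M = Σ M_i = -355/24 kN·m ≈ -14.791667 kN·m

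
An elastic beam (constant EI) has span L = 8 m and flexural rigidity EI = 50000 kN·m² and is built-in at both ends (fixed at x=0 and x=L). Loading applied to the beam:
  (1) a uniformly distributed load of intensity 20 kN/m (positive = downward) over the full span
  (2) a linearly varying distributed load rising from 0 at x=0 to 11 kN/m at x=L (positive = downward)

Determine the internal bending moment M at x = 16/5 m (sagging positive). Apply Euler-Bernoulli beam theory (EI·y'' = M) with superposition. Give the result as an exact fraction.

Load 1 — uniform load w=20 kN/m over full span:
  M_1 = wLx/2 - wL²/12 - wx²/2 = 20·8·(16/5)/2 - 20·8²/12 - 20·(16/5)²/2 = 704/15 kN·m
Load 2 — triangular load w₀=11 kN/m (0→w₀ over full span):
  M_2 = 3w₀Lx/20 - w₀L²/30 - w₀x³/(6L) = 3·11·8·(16/5)/20 - 11·8²/30 - 11·(16/5)³/(6·8) = 1408/125 kN·m
Superposition: M = Σ M_i = 21824/375 kN·m ≈ 58.197333 kN·m

M(16/5) = 21824/375 kN·m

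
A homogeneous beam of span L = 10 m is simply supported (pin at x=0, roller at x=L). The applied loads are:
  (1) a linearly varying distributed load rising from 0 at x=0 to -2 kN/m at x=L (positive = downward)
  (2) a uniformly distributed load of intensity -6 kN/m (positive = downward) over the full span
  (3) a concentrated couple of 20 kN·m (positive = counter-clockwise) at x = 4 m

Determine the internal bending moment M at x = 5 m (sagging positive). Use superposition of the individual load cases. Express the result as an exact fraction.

M(5) = -195/2 kN·m

Load 1 — triangular load w₀=-2 kN/m (0→w₀ over full span):
  M_1 = w₀Lx/6 - w₀x³/(6L) = (-2)·10·5/6 - (-2)·5³/(6·10) = -25/2 kN·m
Load 2 — uniform load w=-6 kN/m over full span:
  M_2 = wx(L-x)/2 = (-6)·5·(10-5)/2 = -75 kN·m
Load 3 — applied couple M₀=20 kN·m at a=4 m (b=L-a=6):
  M_3 = M₀x/L - M₀  [x>a] = 20·5/10 - 20 = -10 kN·m
Superposition: M = Σ M_i = -195/2 kN·m ≈ -97.500000 kN·m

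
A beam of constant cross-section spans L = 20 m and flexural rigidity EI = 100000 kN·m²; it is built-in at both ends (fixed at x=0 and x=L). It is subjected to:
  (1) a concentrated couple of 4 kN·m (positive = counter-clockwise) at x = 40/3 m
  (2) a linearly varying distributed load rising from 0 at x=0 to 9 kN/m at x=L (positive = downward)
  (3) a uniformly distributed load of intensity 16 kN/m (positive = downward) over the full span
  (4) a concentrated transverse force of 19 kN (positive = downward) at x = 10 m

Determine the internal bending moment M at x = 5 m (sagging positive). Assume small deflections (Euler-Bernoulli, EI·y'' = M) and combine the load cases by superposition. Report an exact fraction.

Load 1 — applied couple M₀=4 kN·m at a=40/3 m (b=L-a=20/3):
  M_1 = R_Ax - M_A  [x≤a] with R_A=4/15, M_A=4/3 = (4/15)·5 - (4/3) = 0 kN·m
Load 2 — triangular load w₀=9 kN/m (0→w₀ over full span):
  M_2 = 3w₀Lx/20 - w₀L²/30 - w₀x³/(6L) = 3·9·20·5/20 - 9·20²/30 - 9·5³/(6·20) = 45/8 kN·m
Load 3 — uniform load w=16 kN/m over full span:
  M_3 = wLx/2 - wL²/12 - wx²/2 = 16·20·5/2 - 16·20²/12 - 16·5²/2 = 200/3 kN·m
Load 4 — point force P=19 kN at a=10 m (b=L-a=10):
  M_4 = Pb²(3a+b)x/L³ - Pab²/L²  [x≤a] = 19·10²·(3·10+10)·5/20³ - 19·10·10²/20² = 0 kN·m
Superposition: M = Σ M_i = 1735/24 kN·m ≈ 72.291667 kN·m

M(5) = 1735/24 kN·m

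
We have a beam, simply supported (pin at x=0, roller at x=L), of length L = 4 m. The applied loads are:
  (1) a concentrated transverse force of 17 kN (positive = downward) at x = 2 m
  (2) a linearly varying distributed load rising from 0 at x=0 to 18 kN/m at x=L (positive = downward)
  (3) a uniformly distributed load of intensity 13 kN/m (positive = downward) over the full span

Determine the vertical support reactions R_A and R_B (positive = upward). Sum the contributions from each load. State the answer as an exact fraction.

R_A = 93/2 kN, R_B = 117/2 kN

Load 1 — point force P=17 kN at a=2 m (b=L-a=2):
  R_A = Pb/L = 17·2/4 = 17/2 kN
  R_B = Pa/L = 17·2/4 = 17/2 kN
Load 2 — triangular load w₀=18 kN/m (0→w₀ over full span):
  R_A = w₀L/6 = 18·4/6 = 12 kN
  R_B = w₀L/3 = 18·4/3 = 24 kN
Load 3 — uniform load w=13 kN/m over full span:
  R_A = wL/2 = 13·4/2 = 26 kN
  R_B = wL/2 = 13·4/2 = 26 kN
Superposition: R_A = 93/2 kN, R_B = 117/2 kN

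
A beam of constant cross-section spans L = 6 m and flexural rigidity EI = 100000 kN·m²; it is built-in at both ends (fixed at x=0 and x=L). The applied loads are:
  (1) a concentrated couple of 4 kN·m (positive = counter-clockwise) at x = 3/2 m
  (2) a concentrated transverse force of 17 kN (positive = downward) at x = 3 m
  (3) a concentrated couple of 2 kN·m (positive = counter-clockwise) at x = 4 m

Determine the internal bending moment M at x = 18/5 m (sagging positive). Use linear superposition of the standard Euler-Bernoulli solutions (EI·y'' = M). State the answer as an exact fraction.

Load 1 — applied couple M₀=4 kN·m at a=3/2 m (b=L-a=9/2):
  M_1 = R_Ax - M_A - M₀  [x>a] with R_A=3/4, M_A=-3/4 = (3/4)·(18/5) - (-3/4) - 4 = -11/20 kN·m
Load 2 — point force P=17 kN at a=3 m (b=L-a=3):
  M_2 = Pa²(a+3b)(L-x)/L³ - Pa²b/L²  [x>a] = 17·3²·(3+3·3)·(6-(18/5))/6³ - 17·3²·3/6² = 153/20 kN·m
Load 3 — applied couple M₀=2 kN·m at a=4 m (b=L-a=2):
  M_3 = R_Ax - M_A  [x≤a] with R_A=4/9, M_A=2/3 = (4/9)·(18/5) - (2/3) = 14/15 kN·m
Superposition: M = Σ M_i = 241/30 kN·m ≈ 8.033333 kN·m

M(18/5) = 241/30 kN·m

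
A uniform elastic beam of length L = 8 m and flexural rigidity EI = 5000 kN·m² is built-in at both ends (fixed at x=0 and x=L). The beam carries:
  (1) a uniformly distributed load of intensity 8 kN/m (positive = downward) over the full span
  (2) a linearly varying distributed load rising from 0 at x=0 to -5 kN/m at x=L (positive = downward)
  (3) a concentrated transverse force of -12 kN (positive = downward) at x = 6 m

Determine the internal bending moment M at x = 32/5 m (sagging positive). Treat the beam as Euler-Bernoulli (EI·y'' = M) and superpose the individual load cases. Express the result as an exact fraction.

M(32/5) = -29/6 kN·m

Load 1 — uniform load w=8 kN/m over full span:
  M_1 = wLx/2 - wL²/12 - wx²/2 = 8·8·(32/5)/2 - 8·8²/12 - 8·(32/5)²/2 = -128/75 kN·m
Load 2 — triangular load w₀=-5 kN/m (0→w₀ over full span):
  M_2 = 3w₀Lx/20 - w₀L²/30 - w₀x³/(6L) = 3·(-5)·8·(32/5)/20 - (-5)·8²/30 - (-5)·(32/5)³/(6·8) = -32/75 kN·m
Load 3 — point force P=-12 kN at a=6 m (b=L-a=2):
  M_3 = Pa²(a+3b)(L-x)/L³ - Pa²b/L²  [x>a] = (-12)·6²·(6+3·2)·(8-(32/5))/8³ - (-12)·6²·2/8² = -27/10 kN·m
Superposition: M = Σ M_i = -29/6 kN·m ≈ -4.833333 kN·m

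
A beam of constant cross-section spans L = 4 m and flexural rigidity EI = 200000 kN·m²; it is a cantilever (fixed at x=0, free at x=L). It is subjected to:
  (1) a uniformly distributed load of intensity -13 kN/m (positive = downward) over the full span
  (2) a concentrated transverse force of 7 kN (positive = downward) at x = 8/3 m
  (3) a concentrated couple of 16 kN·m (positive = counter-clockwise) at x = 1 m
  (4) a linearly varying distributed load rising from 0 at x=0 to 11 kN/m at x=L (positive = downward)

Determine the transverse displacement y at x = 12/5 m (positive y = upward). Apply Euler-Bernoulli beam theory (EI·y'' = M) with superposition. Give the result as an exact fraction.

Load 1 — uniform load w=-13 kN/m over full span:
  y_1 = -wx²(x²-4Lx+6L²)/(24EI) = -(-13)·(12/5)²·((12/5)²-4·4·(12/5)+6·4²)/(24·200000) = 3861/3906250 m
Load 2 — point force P=7 kN at a=8/3 m (b=L-a=4/3):
  y_2 = -Px²(3a-x)/(6EI)  [x≤a] = -7·(12/5)²·(3·(8/3)-(12/5))/(6·200000) = -147/781250 m
Load 3 — applied couple M₀=16 kN·m at a=1 m (b=L-a=3):
  y_3 = M₀a(2x-a)/(2EI)  [x>a] = 16·1·(2·(12/5)-1)/(2·200000) = 19/125000 m
Load 4 — triangular load w₀=11 kN/m (0→w₀ over full span):
  y_4 = (w₀Lx³/12-w₀L²x²/6-w₀x⁵/(120L))/EI = (11·4·(12/5)³/12-11·4²·(12/5)²/6-11·(12/5)⁵/(120·4))/200000 = -58641/97656250 m
Superposition: y = Σ y_i = 137411/390625000 m ≈ 0.000352 m

y(12/5) = 137411/390625000 m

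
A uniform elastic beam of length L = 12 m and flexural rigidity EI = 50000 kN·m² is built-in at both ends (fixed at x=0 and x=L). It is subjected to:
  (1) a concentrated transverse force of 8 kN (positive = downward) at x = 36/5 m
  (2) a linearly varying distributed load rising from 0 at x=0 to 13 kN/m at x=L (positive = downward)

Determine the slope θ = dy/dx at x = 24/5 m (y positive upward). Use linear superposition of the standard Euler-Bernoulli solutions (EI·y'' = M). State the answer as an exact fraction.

θ(24/5) = -12834/9765625 rad

Load 1 — point force P=8 kN at a=36/5 m (b=L-a=24/5):
  θ_1 = -Pb²x(2aL-(3a+b)x)/(2L³EI)  [x≤a] = -8·(24/5)²·(24/5)·(2·(36/5)·12-(3·(36/5)+(24/5))·(24/5))/(2·12³·50000) = -2304/9765625 rad
Load 2 — triangular load w₀=13 kN/m (0→w₀ over full span):
  θ_2 = -w₀(2x(L-x)(L-2x)(x+2L)+x²(L-x)²)/(120LEI) = -13·(2·(24/5)·(12-(24/5))·(12-2·(24/5))·((24/5)+2·12)+(24/5)²·(12-(24/5))²)/(120·12·50000) = -2106/1953125 rad
Superposition: θ = Σ θ_i = -12834/9765625 rad ≈ -0.001314 rad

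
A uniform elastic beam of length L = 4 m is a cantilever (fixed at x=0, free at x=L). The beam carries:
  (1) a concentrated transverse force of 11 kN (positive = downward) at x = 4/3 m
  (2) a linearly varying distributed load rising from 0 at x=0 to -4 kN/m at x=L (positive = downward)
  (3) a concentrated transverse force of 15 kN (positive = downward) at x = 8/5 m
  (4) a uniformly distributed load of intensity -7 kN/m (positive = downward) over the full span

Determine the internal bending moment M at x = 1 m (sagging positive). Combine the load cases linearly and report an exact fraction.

M(1) = 97/3 kN·m

Load 1 — point force P=11 kN at a=4/3 m (b=L-a=8/3):
  M_1 = -P(a-x)  [x≤a] = -11·((4/3)-1) = -11/3 kN·m
Load 2 — triangular load w₀=-4 kN/m (0→w₀ over full span):
  M_2 = w₀Lx/2 - w₀L²/3 - w₀x³/(6L) = (-4)·4·1/2 - (-4)·4²/3 - (-4)·1³/(6·4) = 27/2 kN·m
Load 3 — point force P=15 kN at a=8/5 m (b=L-a=12/5):
  M_3 = -P(a-x)  [x≤a] = -15·((8/5)-1) = -9 kN·m
Load 4 — uniform load w=-7 kN/m over full span:
  M_4 = -w(L-x)²/2 = -(-7)·(4-1)²/2 = 63/2 kN·m
Superposition: M = Σ M_i = 97/3 kN·m ≈ 32.333333 kN·m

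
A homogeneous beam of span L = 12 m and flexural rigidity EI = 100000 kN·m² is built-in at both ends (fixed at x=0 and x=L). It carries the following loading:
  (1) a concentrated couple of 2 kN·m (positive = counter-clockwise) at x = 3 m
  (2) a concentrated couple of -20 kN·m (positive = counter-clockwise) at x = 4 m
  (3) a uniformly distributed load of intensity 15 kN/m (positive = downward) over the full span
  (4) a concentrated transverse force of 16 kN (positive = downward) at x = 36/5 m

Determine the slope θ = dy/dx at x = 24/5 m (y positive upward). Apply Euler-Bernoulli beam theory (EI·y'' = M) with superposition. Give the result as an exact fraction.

θ(24/5) = -426603/312500000 rad

Load 1 — applied couple M₀=2 kN·m at a=3 m (b=L-a=9):
  θ_1 = (R_Ax²/2 - M_Ax - M₀(x-a))/EI  [x>a] with R_A=3/16, M_A=-3/8 = ((3/16)·(24/5)²/2 - (-3/8)·(24/5) - 2·((24/5)-3))/100000 = 9/2500000 rad
Load 2 — applied couple M₀=-20 kN·m at a=4 m (b=L-a=8):
  θ_2 = (R_Ax²/2 - M_Ax - M₀(x-a))/EI  [x>a] with R_A=-20/9, M_A=0 = ((-20/9)·(24/5)²/2 - 0·(24/5) - (-20)·((24/5)-4))/100000 = -3/31250 rad
Load 3 — uniform load w=15 kN/m over full span:
  θ_3 = -wx(L-x)(L-2x)/(12EI) = -15·(24/5)·(12-(24/5))·(12-2·(24/5))/(12·100000) = -81/78125 rad
Load 4 — point force P=16 kN at a=36/5 m (b=L-a=24/5):
  θ_4 = -Pb²x(2aL-(3a+b)x)/(2L³EI)  [x≤a] = -16·(24/5)²·(24/5)·(2·(36/5)·12-(3·(36/5)+(24/5))·(24/5))/(2·12³·100000) = -2304/9765625 rad
Superposition: θ = Σ θ_i = -426603/312500000 rad ≈ -0.001365 rad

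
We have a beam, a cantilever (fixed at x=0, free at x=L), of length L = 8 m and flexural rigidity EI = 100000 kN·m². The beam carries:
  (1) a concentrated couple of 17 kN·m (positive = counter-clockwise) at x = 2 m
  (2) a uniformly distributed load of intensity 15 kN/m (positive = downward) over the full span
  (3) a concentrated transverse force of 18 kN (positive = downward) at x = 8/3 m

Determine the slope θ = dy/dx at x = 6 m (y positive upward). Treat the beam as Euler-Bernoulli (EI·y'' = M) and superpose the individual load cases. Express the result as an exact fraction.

Load 1 — applied couple M₀=17 kN·m at a=2 m (b=L-a=6):
  θ_1 = M₀a/EI  [x>a] = 17·2/100000 = 17/50000 rad
Load 2 — uniform load w=15 kN/m over full span:
  θ_2 = -wx(x²-3Lx+3L²)/(6EI) = -15·6·(6²-3·8·6+3·8²)/(6·100000) = -63/5000 rad
Load 3 — point force P=18 kN at a=8/3 m (b=L-a=16/3):
  θ_3 = -Pa²/(2EI)  [x>a] = -18·(8/3)²/(2·100000) = -2/3125 rad
Superposition: θ = Σ θ_i = -129/10000 rad ≈ -0.012900 rad

θ(6) = -129/10000 rad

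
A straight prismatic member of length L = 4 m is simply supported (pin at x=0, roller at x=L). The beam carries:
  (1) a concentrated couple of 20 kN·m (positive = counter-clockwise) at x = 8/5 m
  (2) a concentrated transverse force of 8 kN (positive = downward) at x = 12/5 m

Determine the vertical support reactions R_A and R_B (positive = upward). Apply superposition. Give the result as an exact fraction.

R_A = 41/5 kN, R_B = -1/5 kN

Load 1 — applied couple M₀=20 kN·m at a=8/5 m (b=L-a=12/5):
  R_A = M₀/L = 20/4 = 5 kN
  R_B = -M₀/L = -20/4 = -5 kN
Load 2 — point force P=8 kN at a=12/5 m (b=L-a=8/5):
  R_A = Pb/L = 8·(8/5)/4 = 16/5 kN
  R_B = Pa/L = 8·(12/5)/4 = 24/5 kN
Superposition: R_A = 41/5 kN, R_B = -1/5 kN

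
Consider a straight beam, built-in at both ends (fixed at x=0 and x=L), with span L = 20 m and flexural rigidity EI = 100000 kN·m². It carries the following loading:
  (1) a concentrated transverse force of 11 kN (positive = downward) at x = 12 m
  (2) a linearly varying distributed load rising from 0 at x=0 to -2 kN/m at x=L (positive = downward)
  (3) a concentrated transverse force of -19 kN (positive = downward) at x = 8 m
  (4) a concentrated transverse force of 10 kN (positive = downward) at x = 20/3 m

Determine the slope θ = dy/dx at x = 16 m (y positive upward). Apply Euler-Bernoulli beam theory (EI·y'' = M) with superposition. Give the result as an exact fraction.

Load 1 — point force P=11 kN at a=12 m (b=L-a=8):
  θ_1 = Pa²(L-x)(2bL-(3b+a)(L-x))/(2L³EI)  [x>a] = 11·12²·(20-16)·(2·8·20-(3·8+12)·(20-16))/(2·20³·100000) = 1089/1562500 rad
Load 2 — triangular load w₀=-2 kN/m (0→w₀ over full span):
  θ_2 = -w₀(2x(L-x)(L-2x)(x+2L)+x²(L-x)²)/(120LEI) = -(-2)·(2·16·(20-16)·(20-2·16)·(16+2·20)+16²·(20-16)²)/(120·20·100000) = -32/46875 rad
Load 3 — point force P=-19 kN at a=8 m (b=L-a=12):
  θ_3 = Pa²(L-x)(2bL-(3b+a)(L-x))/(2L³EI)  [x>a] = (-19)·8²·(20-16)·(2·12·20-(3·12+8)·(20-16))/(2·20³·100000) = -361/390625 rad
Load 4 — point force P=10 kN at a=20/3 m (b=L-a=40/3):
  θ_4 = Pa²(L-x)(2bL-(3b+a)(L-x))/(2L³EI)  [x>a] = 10·(20/3)²·(20-16)·(2·(40/3)·20-(3·(40/3)+(20/3))·(20-16))/(2·20³·100000) = 13/33750 rad
Superposition: θ = Σ θ_i = -4427/8437500 rad ≈ -0.000525 rad

θ(16) = -4427/8437500 rad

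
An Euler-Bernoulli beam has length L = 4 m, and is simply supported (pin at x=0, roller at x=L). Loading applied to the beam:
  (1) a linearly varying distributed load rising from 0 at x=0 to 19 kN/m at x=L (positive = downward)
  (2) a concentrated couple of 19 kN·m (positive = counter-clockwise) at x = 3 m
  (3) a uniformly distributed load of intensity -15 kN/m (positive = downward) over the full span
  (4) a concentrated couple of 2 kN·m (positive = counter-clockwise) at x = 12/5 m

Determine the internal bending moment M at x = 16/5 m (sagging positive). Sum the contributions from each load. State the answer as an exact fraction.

M(16/5) = -1101/125 kN·m

Load 1 — triangular load w₀=19 kN/m (0→w₀ over full span):
  M_1 = w₀Lx/6 - w₀x³/(6L) = 19·4·(16/5)/6 - 19·(16/5)³/(6·4) = 1824/125 kN·m
Load 2 — applied couple M₀=19 kN·m at a=3 m (b=L-a=1):
  M_2 = M₀x/L - M₀  [x>a] = 19·(16/5)/4 - 19 = -19/5 kN·m
Load 3 — uniform load w=-15 kN/m over full span:
  M_3 = wx(L-x)/2 = (-15)·(16/5)·(4-(16/5))/2 = -96/5 kN·m
Load 4 — applied couple M₀=2 kN·m at a=12/5 m (b=L-a=8/5):
  M_4 = M₀x/L - M₀  [x>a] = 2·(16/5)/4 - 2 = -2/5 kN·m
Superposition: M = Σ M_i = -1101/125 kN·m ≈ -8.808000 kN·m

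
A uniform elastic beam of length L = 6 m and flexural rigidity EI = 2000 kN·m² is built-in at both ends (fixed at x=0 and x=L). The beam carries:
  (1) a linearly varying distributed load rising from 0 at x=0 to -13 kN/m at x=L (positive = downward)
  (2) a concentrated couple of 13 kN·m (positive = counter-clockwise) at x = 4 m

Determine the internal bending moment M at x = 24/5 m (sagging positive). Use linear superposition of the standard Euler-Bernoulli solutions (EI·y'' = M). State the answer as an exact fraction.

Load 1 — triangular load w₀=-13 kN/m (0→w₀ over full span):
  M_1 = 3w₀Lx/20 - w₀L²/30 - w₀x³/(6L) = 3·(-13)·6·(24/5)/20 - (-13)·6²/30 - (-13)·(24/5)³/(6·6) = -78/125 kN·m
Load 2 — applied couple M₀=13 kN·m at a=4 m (b=L-a=2):
  M_2 = R_Ax - M_A - M₀  [x>a] with R_A=26/9, M_A=13/3 = (26/9)·(24/5) - (13/3) - 13 = -52/15 kN·m
Superposition: M = Σ M_i = -1534/375 kN·m ≈ -4.090667 kN·m

M(24/5) = -1534/375 kN·m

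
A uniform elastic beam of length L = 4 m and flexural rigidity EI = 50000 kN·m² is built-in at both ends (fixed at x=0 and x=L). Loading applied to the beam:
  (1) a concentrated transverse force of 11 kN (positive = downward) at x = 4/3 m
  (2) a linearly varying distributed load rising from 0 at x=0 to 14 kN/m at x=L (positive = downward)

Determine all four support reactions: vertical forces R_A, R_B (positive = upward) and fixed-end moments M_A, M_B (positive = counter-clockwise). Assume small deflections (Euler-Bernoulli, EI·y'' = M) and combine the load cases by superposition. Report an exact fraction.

Load 1 — point force P=11 kN at a=4/3 m (b=L-a=8/3):
  R_A = Pb²(3a+b)/L³ = 11·(8/3)²·(3·(4/3)+(8/3))/4³ = 220/27 kN
  M_A = Pab²/L² = 11·(4/3)·(8/3)²/4² = 176/27 kN·m
  R_B = Pa²(a+3b)/L³ = 11·(4/3)²·((4/3)+3·(8/3))/4³ = 77/27 kN
  M_B = -Pa²b/L² = -11·(4/3)²·(8/3)/4² = -88/27 kN·m
Load 2 — triangular load w₀=14 kN/m (0→w₀ over full span):
  R_A = 3w₀L/20 = 3·14·4/20 = 42/5 kN
  M_A = w₀L²/30 = 14·4²/30 = 112/15 kN·m
  R_B = 7w₀L/20 = 7·14·4/20 = 98/5 kN
  M_B = -w₀L²/20 = -14·4²/20 = -56/5 kN·m
Superposition: R_A = 2234/135 kN, M_A = 1888/135 kN·m, R_B = 3031/135 kN, M_B = -1952/135 kN·m

R_A = 2234/135 kN, M_A = 1888/135 kN·m, R_B = 3031/135 kN, M_B = -1952/135 kN·m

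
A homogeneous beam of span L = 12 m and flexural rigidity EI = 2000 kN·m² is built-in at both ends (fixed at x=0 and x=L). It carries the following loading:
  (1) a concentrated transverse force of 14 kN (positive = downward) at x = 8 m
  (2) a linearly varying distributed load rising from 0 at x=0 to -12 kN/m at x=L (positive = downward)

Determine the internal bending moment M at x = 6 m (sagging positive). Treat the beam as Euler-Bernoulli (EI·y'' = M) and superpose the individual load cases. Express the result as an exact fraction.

Load 1 — point force P=14 kN at a=8 m (b=L-a=4):
  M_1 = Pb²(3a+b)x/L³ - Pab²/L²  [x≤a] = 14·4²·(3·8+4)·6/12³ - 14·8·4²/12² = 28/3 kN·m
Load 2 — triangular load w₀=-12 kN/m (0→w₀ over full span):
  M_2 = 3w₀Lx/20 - w₀L²/30 - w₀x³/(6L) = 3·(-12)·12·6/20 - (-12)·12²/30 - (-12)·6³/(6·12) = -36 kN·m
Superposition: M = Σ M_i = -80/3 kN·m ≈ -26.666667 kN·m

M(6) = -80/3 kN·m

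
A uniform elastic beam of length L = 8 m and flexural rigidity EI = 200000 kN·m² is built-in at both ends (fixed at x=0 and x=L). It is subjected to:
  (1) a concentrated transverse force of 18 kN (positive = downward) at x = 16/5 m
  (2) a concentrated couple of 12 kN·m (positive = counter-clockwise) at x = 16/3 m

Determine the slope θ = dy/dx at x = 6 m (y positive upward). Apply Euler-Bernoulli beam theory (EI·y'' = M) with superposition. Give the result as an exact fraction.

Load 1 — point force P=18 kN at a=16/5 m (b=L-a=24/5):
  θ_1 = Pa²(L-x)(2bL-(3b+a)(L-x))/(2L³EI)  [x>a] = 18·(16/5)²·(8-6)·(2·(24/5)·8-(3·(24/5)+(16/5))·(8-6))/(2·8³·200000) = 117/1562500 rad
Load 2 — applied couple M₀=12 kN·m at a=16/3 m (b=L-a=8/3):
  θ_2 = (R_Ax²/2 - M_Ax - M₀(x-a))/EI  [x>a] with R_A=2, M_A=4 = (2·6²/2 - 4·6 - 12·(6-(16/3)))/200000 = 1/50000 rad
Superposition: θ = Σ θ_i = 593/6250000 rad ≈ 0.000095 rad

θ(6) = 593/6250000 rad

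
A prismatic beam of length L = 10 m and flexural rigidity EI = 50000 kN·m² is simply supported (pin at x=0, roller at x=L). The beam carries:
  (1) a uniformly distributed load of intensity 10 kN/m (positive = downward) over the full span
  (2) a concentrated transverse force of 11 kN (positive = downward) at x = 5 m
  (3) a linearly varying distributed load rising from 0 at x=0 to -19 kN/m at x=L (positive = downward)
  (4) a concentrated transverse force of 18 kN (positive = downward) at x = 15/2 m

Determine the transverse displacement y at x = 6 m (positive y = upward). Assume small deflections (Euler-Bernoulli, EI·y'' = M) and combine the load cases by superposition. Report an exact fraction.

y(6) = -309853/30000000 m

Load 1 — uniform load w=10 kN/m over full span:
  y_1 = -wx(L³-2Lx²+x³)/(24EI) = -10·6·(10³-2·10·6²+6³)/(24·50000) = -31/1250 m
Load 2 — point force P=11 kN at a=5 m (b=L-a=5):
  y_2 = -Pa(L-x)(2Lx-a²-x²)/(6LEI)  [x>a] = -11·5·(10-6)·(2·10·6-5²-6²)/(6·10·50000) = -649/150000 m
Load 3 — triangular load w₀=-19 kN/m (0→w₀ over full span):
  y_3 = -w₀x(7L⁴-10L²x²+3x⁴)/(360LEI) = -(-19)·6·(7·10⁴-10·10²·6²+3·6⁴)/(360·10·50000) = 5624/234375 m
Load 4 — point force P=18 kN at a=15/2 m (b=L-a=5/2):
  y_4 = -Pbx(L²-b²-x²)/(6LEI)  [x≤a] = -18·(5/2)·6·(10²-(5/2)²-6²)/(6·10·50000) = -2079/400000 m
Superposition: y = Σ y_i = -309853/30000000 m ≈ -0.010328 m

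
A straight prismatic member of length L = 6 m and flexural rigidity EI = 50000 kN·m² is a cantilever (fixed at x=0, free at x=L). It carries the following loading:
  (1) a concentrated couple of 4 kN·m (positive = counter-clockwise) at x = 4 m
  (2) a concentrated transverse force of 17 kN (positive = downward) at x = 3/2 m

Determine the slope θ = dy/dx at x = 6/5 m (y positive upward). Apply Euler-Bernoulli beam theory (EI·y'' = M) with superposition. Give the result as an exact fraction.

θ(6/5) = -339/1250000 rad

Load 1 — applied couple M₀=4 kN·m at a=4 m (b=L-a=2):
  θ_1 = M₀x/EI  [x≤a] = 4·(6/5)/50000 = 3/31250 rad
Load 2 — point force P=17 kN at a=3/2 m (b=L-a=9/2):
  θ_2 = -Px(2a-x)/(2EI)  [x≤a] = -17·(6/5)·(2·(3/2)-(6/5))/(2·50000) = -459/1250000 rad
Superposition: θ = Σ θ_i = -339/1250000 rad ≈ -0.000271 rad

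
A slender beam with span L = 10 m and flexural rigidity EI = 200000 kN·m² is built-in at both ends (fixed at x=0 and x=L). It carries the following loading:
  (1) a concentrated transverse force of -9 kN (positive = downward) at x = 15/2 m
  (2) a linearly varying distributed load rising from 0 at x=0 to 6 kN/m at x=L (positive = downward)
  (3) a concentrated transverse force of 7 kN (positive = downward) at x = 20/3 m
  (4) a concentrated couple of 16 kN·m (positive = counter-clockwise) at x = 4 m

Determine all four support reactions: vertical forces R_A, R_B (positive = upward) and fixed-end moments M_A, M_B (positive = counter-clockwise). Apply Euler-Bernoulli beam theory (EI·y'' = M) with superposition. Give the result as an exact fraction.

Load 1 — point force P=-9 kN at a=15/2 m (b=L-a=5/2):
  R_A = Pb²(3a+b)/L³ = (-9)·(5/2)²·(3·(15/2)+(5/2))/10³ = -45/32 kN
  M_A = Pab²/L² = (-9)·(15/2)·(5/2)²/10² = -135/32 kN·m
  R_B = Pa²(a+3b)/L³ = (-9)·(15/2)²·((15/2)+3·(5/2))/10³ = -243/32 kN
  M_B = -Pa²b/L² = -(-9)·(15/2)²·(5/2)/10² = 405/32 kN·m
Load 2 — triangular load w₀=6 kN/m (0→w₀ over full span):
  R_A = 3w₀L/20 = 3·6·10/20 = 9 kN
  M_A = w₀L²/30 = 6·10²/30 = 20 kN·m
  R_B = 7w₀L/20 = 7·6·10/20 = 21 kN
  M_B = -w₀L²/20 = -6·10²/20 = -30 kN·m
Load 3 — point force P=7 kN at a=20/3 m (b=L-a=10/3):
  R_A = Pb²(3a+b)/L³ = 7·(10/3)²·(3·(20/3)+(10/3))/10³ = 49/27 kN
  M_A = Pab²/L² = 7·(20/3)·(10/3)²/10² = 140/27 kN·m
  R_B = Pa²(a+3b)/L³ = 7·(20/3)²·((20/3)+3·(10/3))/10³ = 140/27 kN
  M_B = -Pa²b/L² = -7·(20/3)²·(10/3)/10² = -280/27 kN·m
Load 4 — applied couple M₀=16 kN·m at a=4 m (b=L-a=6):
  R_A = 6M₀ab/L³ = 6·16·4·6/10³ = 288/125 kN
  M_A = M₀b(2a-b)/L² = 16·6·(2·4-6)/10² = 48/25 kN·m
  R_B = -6M₀ab/L³ = -6·16·4·6/10³ = -288/125 kN
  M_B = M₀a(2b-a)/L² = 16·4·(2·6-4)/10² = 128/25 kN·m
Superposition: R_A = 1264957/108000 kN, M_A = 494347/21600 kN·m, R_B = 1759043/108000 kN, M_B = -488033/21600 kN·m

R_A = 1264957/108000 kN, M_A = 494347/21600 kN·m, R_B = 1759043/108000 kN, M_B = -488033/21600 kN·m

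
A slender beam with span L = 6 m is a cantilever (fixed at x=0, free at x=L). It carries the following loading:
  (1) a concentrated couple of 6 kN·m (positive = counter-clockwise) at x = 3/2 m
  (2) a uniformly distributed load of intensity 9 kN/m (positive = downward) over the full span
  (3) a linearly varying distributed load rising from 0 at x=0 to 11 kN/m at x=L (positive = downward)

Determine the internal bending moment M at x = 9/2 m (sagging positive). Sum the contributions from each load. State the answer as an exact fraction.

M(9/2) = -687/32 kN·m

Load 1 — applied couple M₀=6 kN·m at a=3/2 m (b=L-a=9/2):
  M_1 = 0  [x>a] = 0 kN·m
Load 2 — uniform load w=9 kN/m over full span:
  M_2 = -w(L-x)²/2 = -9·(6-(9/2))²/2 = -81/8 kN·m
Load 3 — triangular load w₀=11 kN/m (0→w₀ over full span):
  M_3 = w₀Lx/2 - w₀L²/3 - w₀x³/(6L) = 11·6·(9/2)/2 - 11·6²/3 - 11·(9/2)³/(6·6) = -363/32 kN·m
Superposition: M = Σ M_i = -687/32 kN·m ≈ -21.468750 kN·m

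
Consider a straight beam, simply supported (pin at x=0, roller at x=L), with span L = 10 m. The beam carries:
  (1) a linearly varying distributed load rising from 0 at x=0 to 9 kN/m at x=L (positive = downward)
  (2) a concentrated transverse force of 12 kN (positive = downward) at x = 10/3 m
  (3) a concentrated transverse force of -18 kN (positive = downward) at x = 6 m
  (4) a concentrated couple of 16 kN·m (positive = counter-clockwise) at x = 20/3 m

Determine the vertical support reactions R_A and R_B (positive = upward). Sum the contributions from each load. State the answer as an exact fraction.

R_A = 87/5 kN, R_B = 108/5 kN

Load 1 — triangular load w₀=9 kN/m (0→w₀ over full span):
  R_A = w₀L/6 = 9·10/6 = 15 kN
  R_B = w₀L/3 = 9·10/3 = 30 kN
Load 2 — point force P=12 kN at a=10/3 m (b=L-a=20/3):
  R_A = Pb/L = 12·(20/3)/10 = 8 kN
  R_B = Pa/L = 12·(10/3)/10 = 4 kN
Load 3 — point force P=-18 kN at a=6 m (b=L-a=4):
  R_A = Pb/L = (-18)·4/10 = -36/5 kN
  R_B = Pa/L = (-18)·6/10 = -54/5 kN
Load 4 — applied couple M₀=16 kN·m at a=20/3 m (b=L-a=10/3):
  R_A = M₀/L = 16/10 = 8/5 kN
  R_B = -M₀/L = -16/10 = -8/5 kN
Superposition: R_A = 87/5 kN, R_B = 108/5 kN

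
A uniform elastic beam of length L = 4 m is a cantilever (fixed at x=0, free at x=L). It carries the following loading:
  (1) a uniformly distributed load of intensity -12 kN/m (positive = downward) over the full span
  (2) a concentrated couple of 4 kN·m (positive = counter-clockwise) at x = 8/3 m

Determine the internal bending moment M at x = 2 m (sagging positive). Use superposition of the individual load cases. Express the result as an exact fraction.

M(2) = 28 kN·m

Load 1 — uniform load w=-12 kN/m over full span:
  M_1 = -w(L-x)²/2 = -(-12)·(4-2)²/2 = 24 kN·m
Load 2 — applied couple M₀=4 kN·m at a=8/3 m (b=L-a=4/3):
  M_2 = M₀  [x≤a] = 4 = 4 kN·m
Superposition: M = Σ M_i = 28 kN·m ≈ 28.000000 kN·m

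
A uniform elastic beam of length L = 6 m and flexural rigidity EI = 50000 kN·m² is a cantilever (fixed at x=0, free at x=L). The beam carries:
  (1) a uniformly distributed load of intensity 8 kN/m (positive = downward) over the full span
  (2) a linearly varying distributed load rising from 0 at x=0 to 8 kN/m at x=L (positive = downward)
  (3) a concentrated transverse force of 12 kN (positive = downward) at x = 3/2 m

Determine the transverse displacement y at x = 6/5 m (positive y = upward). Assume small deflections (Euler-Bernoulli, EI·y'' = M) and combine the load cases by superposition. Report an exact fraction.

Load 1 — uniform load w=8 kN/m over full span:
  y_1 = -wx²(x²-4Lx+6L²)/(24EI) = -8·(6/5)²·((6/5)²-4·6·(6/5)+6·6²)/(24·50000) = -3537/1953125 m
Load 2 — triangular load w₀=8 kN/m (0→w₀ over full span):
  y_2 = (w₀Lx³/12-w₀L²x²/6-w₀x⁵/(120L))/EI = (8·6·(6/5)³/12-8·6²·(6/5)²/6-8·(6/5)⁵/(120·6))/50000 = -60777/48828125 m
Load 3 — point force P=12 kN at a=3/2 m (b=L-a=9/2):
  y_3 = -Px²(3a-x)/(6EI)  [x≤a] = -12·(6/5)²·(3·(3/2)-(6/5))/(6·50000) = -297/1562500 m
Superposition: y = Σ y_i = -633933/195312500 m ≈ -0.003246 m

y(6/5) = -633933/195312500 m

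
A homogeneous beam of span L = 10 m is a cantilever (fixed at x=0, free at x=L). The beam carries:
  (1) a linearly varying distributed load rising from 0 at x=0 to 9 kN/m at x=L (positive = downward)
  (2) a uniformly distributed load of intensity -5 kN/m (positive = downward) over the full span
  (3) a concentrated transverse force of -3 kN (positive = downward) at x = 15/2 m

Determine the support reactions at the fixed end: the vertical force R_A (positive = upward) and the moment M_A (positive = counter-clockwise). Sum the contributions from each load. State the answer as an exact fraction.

Load 1 — triangular load w₀=9 kN/m (0→w₀ over full span):
  R_A = w₀L/2 = 9·10/2 = 45 kN
  M_A = w₀L²/3 = 9·10²/3 = 300 kN·m
Load 2 — uniform load w=-5 kN/m over full span:
  R_A = wL = (-5)·10 = -50 kN
  M_A = wL²/2 = (-5)·10²/2 = -250 kN·m
Load 3 — point force P=-3 kN at a=15/2 m (b=L-a=5/2):
  R_A = P = (-3) = -3 kN
  M_A = Pa = (-3)·(15/2) = -45/2 kN·m
Superposition: R_A = -8 kN, M_A = 55/2 kN·m

R_A = -8 kN, M_A = 55/2 kN·m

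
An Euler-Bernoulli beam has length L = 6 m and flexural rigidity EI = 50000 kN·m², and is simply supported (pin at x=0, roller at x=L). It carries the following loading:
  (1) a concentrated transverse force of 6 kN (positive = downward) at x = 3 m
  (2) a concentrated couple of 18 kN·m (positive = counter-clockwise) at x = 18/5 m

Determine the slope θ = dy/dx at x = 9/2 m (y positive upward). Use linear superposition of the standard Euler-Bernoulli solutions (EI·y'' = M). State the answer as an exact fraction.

Load 1 — point force P=6 kN at a=3 m (b=L-a=3):
  θ_1 = -Pa(2L²-6Lx+3x²+a²)/(6LEI)  [x>a] = -6·3·(2·6²-6·6·(9/2)+3·(9/2)²+3²)/(6·6·50000) = 81/400000 rad
Load 2 — applied couple M₀=18 kN·m at a=18/5 m (b=L-a=12/5):
  θ_2 = (M₀x²/(2L)-M₀(x-a)+C₁)/EI  [x>a] with C₁=M₀(3b²-L²)/(6L)=-234/25 = (18·(9/2)²/(2·6)-18·((9/2)-(18/5))+(-234/25))/50000 = 963/10000000 rad
Superposition: θ = Σ θ_i = 747/2500000 rad ≈ 0.000299 rad

θ(9/2) = 747/2500000 rad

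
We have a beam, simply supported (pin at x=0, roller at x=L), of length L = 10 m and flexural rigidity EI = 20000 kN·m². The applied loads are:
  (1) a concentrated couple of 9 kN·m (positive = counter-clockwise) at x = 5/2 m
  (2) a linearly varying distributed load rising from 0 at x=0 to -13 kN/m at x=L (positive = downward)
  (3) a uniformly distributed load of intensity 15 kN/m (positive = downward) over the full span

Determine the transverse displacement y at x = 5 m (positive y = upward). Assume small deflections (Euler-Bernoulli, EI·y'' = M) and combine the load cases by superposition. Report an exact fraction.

y(5) = -511/9600 m

Load 1 — applied couple M₀=9 kN·m at a=5/2 m (b=L-a=15/2):
  y_1 = (M₀x³/(6L)-M₀(x-a)²/2+C₁x)/EI  [x>a] with C₁=M₀(3b²-L²)/(6L)=165/16 = (9·5³/(6·10)-9·(5-(5/2))²/2+(165/16)·5)/20000 = 27/12800 m
Load 2 — triangular load w₀=-13 kN/m (0→w₀ over full span):
  y_2 = -w₀x(7L⁴-10L²x²+3x⁴)/(360LEI) = -(-13)·5·(7·10⁴-10·10²·5²+3·5⁴)/(360·10·20000) = 65/1536 m
Load 3 — uniform load w=15 kN/m over full span:
  y_3 = -wx(L³-2Lx²+x³)/(24EI) = -15·5·(10³-2·10·5²+5³)/(24·20000) = -25/256 m
Superposition: y = Σ y_i = -511/9600 m ≈ -0.053229 m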